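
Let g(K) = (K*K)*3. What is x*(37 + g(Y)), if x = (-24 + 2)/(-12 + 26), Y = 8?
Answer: -2519/7 ≈ -359.86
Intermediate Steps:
x = -11/7 (x = -22/14 = -22*1/14 = -11/7 ≈ -1.5714)
g(K) = 3*K² (g(K) = K²*3 = 3*K²)
x*(37 + g(Y)) = -11*(37 + 3*8²)/7 = -11*(37 + 3*64)/7 = -11*(37 + 192)/7 = -11/7*229 = -2519/7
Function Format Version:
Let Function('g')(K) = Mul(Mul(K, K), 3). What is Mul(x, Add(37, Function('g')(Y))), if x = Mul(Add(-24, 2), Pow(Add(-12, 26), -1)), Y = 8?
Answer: Rational(-2519, 7) ≈ -359.86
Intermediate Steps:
x = Rational(-11, 7) (x = Mul(-22, Pow(14, -1)) = Mul(-22, Rational(1, 14)) = Rational(-11, 7) ≈ -1.5714)
Function('g')(K) = Mul(3, Pow(K, 2)) (Function('g')(K) = Mul(Pow(K, 2), 3) = Mul(3, Pow(K, 2)))
Mul(x, Add(37, Function('g')(Y))) = Mul(Rational(-11, 7), Add(37, Mul(3, Pow(8, 2)))) = Mul(Rational(-11, 7), Add(37, Mul(3, 64))) = Mul(Rational(-11, 7), Add(37, 192)) = Mul(Rational(-11, 7), 229) = Rational(-2519, 7)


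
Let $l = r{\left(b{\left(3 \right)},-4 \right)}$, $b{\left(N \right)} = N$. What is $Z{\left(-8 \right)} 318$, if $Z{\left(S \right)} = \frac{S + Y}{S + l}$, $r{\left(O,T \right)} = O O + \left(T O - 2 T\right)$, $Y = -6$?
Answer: $1484$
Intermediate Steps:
$r{\left(O,T \right)} = O^{2} - 2 T + O T$ ($r{\left(O,T \right)} = O^{2} + \left(O T - 2 T\right) = O^{2} + \left(- 2 T + O T\right) = O^{2} - 2 T + O T$)
$l = 5$ ($l = 3^{2} - -8 + 3 \left(-4\right) = 9 + 8 - 12 = 5$)
$Z{\left(S \right)} = \frac{-6 + S}{5 + S}$ ($Z{\left(S \right)} = \frac{S - 6}{S + 5} = \frac{-6 + S}{5 + S}$)
$Z{\left(-8 \right)} 318 = \frac{-6 - 8}{5 - 8} \cdot 318 = \frac{1}{-3} \left(-14\right) 318 = \left(- \frac{1}{3}\right) \left(-14\right) 318 = \frac{14}{3} \cdot 318 = 1484$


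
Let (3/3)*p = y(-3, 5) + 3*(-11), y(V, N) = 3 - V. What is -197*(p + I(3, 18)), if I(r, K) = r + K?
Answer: 1182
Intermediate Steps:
I(r, K) = K + r
p = -27 (p = (3 - 1*(-3)) + 3*(-11) = (3 + 3) - 33 = 6 - 33 = -27)
-197*(p + I(3, 18)) = -197*(-27 + (18 + 3)) = -197*(-27 + 21) = -197*(-6) = 1182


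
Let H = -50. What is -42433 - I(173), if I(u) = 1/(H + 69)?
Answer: -806228/19 ≈ -42433.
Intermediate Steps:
I(u) = 1/19 (I(u) = 1/(-50 + 69) = 1/19)
-42433 - I(173) = -42433 - 1*1/19 = -42433 - 1/19 = -806228/19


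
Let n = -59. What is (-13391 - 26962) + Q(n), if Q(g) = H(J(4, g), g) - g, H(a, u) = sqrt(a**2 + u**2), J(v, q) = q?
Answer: -40294 + 59*sqrt(2) ≈ -40211.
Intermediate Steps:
Q(g) = -g + sqrt(2)*sqrt(g**2) (Q(g) = sqrt(g**2 + g**2) - g = sqrt(2*g**2) - g = sqrt(2)*sqrt(g**2) - g = -g + sqrt(2)*sqrt(g**2))
(-13391 - 26962) + Q(n) = (-13391 - 26962) + (-1*(-59) + sqrt(2)*sqrt((-59)**2)) = -40353 + (59 + sqrt(2)*sqrt(3481)) = -40353 + (59 + sqrt(2)*59) = -40353 + (59 + 59*sqrt(2)) = -40294 + 59*sqrt(2)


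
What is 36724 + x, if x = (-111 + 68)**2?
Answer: 38573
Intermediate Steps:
x = 1849 (x = (-43)**2 = 1849)
36724 + x = 36724 + 1849 = 38573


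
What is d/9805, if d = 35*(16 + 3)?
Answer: 133/1961 ≈ 0.067823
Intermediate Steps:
d = 665 (d = 35*19 = 665)
d/9805 = 665/9805 = 665*(1/9805) = 133/1961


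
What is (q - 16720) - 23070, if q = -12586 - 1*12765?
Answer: -65141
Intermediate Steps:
q = -25351 (q = -12586 - 12765 = -25351)
(q - 16720) - 23070 = (-25351 - 16720) - 23070 = -42071 - 23070 = -65141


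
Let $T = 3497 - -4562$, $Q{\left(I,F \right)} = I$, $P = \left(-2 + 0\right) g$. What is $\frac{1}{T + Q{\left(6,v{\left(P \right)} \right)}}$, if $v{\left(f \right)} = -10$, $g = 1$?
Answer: $\frac{1}{8065} \approx 0.00012399$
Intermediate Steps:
$P = -2$ ($P = \left(-2 + 0\right) 1 = \left(-2\right) 1 = -2$)
$T = 8059$ ($T = 3497 + 4562 = 8059$)
$\frac{1}{T + Q{\left(6,v{\left(P \right)} \right)}} = \frac{1}{8059 + 6} = \frac{1}{8065}$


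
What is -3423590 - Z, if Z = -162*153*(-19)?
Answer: -3894524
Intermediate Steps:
Z = 470934 (Z = -24786*(-19) = 470934)
-3423590 - Z = -3423590 - 1*470934 = -3423590 - 470934 = -3894524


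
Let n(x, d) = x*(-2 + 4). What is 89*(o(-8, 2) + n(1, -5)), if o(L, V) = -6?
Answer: -356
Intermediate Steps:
n(x, d) = 2*x (n(x, d) = x*2 = 2*x)
89*(o(-8, 2) + n(1, -5)) = 89*(-6 + 2*1) = 89*(-6 + 2) = 89*(-4) = -356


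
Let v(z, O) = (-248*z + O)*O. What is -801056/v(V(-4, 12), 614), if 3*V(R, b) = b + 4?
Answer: 600792/326341 ≈ 1.8410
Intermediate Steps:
V(R, b) = 4/3 + b/3 (V(R, b) = (b + 4)/3 = (4 + b)/3 = 4/3 + b/3)
v(z, O) = O*(O - 248*z) (v(z, O) = (O - 248*z)*O = O*(O - 248*z))
-801056/v(V(-4, 12), 614) = -801056*1/(614*(614 - 248*(4/3 + (⅓)*12))) = -801056*1/(614*(614 - 248*(4/3 + 4))) = -801056*1/(614*(614 - 248*16/3)) = -801056*1/(614*(614 - 3968/3)) = -801056/(614*(-2126/3)) = -801056/(-1305364/3) = -801056*(-3/1305364) = 600792/326341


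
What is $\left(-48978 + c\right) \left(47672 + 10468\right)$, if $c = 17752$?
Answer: $-1815479640$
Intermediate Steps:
$\left(-48978 + c\right) \left(47672 + 10468\right) = \left(-48978 + 17752\right) \left(47672 + 10468\right) = \left(-31226\right) 58140 = -1815479640$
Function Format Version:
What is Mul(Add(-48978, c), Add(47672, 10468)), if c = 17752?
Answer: -1815479640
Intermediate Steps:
Mul(Add(-48978, c), Add(47672, 10468)) = Mul(Add(-48978, 17752), Add(47672, 10468)) = Mul(-31226, 58140) = -1815479640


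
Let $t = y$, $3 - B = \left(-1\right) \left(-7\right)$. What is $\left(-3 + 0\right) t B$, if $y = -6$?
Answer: $-72$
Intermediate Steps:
$B = -4$ ($B = 3 - \left(-1\right) \left(-7\right) = 3 - 7 = -4$)
$t = -6$
$\left(-3 + 0\right) t B = \left(-3 + 0\right) \left(-6\right) \left(-4\right) = \left(-3\right) \left(-6\right) \left(-4\right) = 18 \left(-4\right) = -72$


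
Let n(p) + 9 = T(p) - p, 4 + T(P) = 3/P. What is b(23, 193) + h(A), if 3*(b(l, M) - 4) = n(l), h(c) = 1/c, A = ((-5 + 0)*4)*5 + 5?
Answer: -17408/2185 ≈ -7.9670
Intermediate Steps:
T(P) = -4 + 3/P
A = -95 (A = -5*4*5 + 5 = -20*5 + 5 = -100 + 5 = -95)
n(p) = -13 - p + 3/p (n(p) = -9 + ((-4 + 3/p) - p) = -9 + (-4 - p + 3/p) = -13 - p + 3/p)
b(l, M) = -⅓ + 1/l - l/3 (b(l, M) = 4 + (-13 - l + 3/l)/3 = 4 + (-13/3 + 1/l - l/3) = -⅓ + 1/l - l/3)
b(23, 193) + h(A) = (⅓)*(3 - 1*23 - 1*23²)/23 + 1/(-95) = (⅓)*(1/23)*(3 - 23 - 1*529) - 1/95 = (⅓)*(1/23)*(3 - 23 - 529) - 1/95 = (⅓)*(1/23)*(-549) - 1/95 = -183/23 - 1/95 = -17408/2185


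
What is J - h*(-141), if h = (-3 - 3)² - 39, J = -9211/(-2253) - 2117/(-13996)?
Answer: -13204767167/31532988 ≈ -418.76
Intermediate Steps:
J = 133686757/31532988 (J = -9211*(-1/2253) - 2117*(-1/13996) = 9211/2253 + 2117/13996 = 133686757/31532988 ≈ 4.2396)
h = -3 (h = (-6)² - 39 = 36 - 39 = -3)
J - h*(-141) = 133686757/31532988 - (-3)*(-141) = 133686757/31532988 - 1*423 = 133686757/31532988 - 423 = -13204767167/31532988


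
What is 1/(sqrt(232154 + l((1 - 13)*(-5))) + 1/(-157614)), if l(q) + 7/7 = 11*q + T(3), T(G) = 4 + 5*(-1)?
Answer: 157614/5783555979544751 + 149053037976*sqrt(6467)/5783555979544751 ≈ 0.0020725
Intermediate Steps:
T(G) = -1 (T(G) = 4 - 5 = -1)
l(q) = -2 + 11*q (l(q) = -1 + (11*q - 1) = -1 + (-1 + 11*q) = -2 + 11*q)
1/(sqrt(232154 + l((1 - 13)*(-5))) + 1/(-157614)) = 1/(sqrt(232154 + (-2 + 11*((1 - 13)*(-5)))) + 1/(-157614)) = 1/(sqrt(232154 + (-2 + 11*(-12*(-5)))) - 1/157614) = 1/(sqrt(232154 + (-2 + 11*60)) - 1/157614) = 1/(sqrt(232154 + (-2 + 660)) - 1/157614) = 1/(sqrt(232154 + 658) - 1/157614) = 1/(sqrt(232812) - 1/157614) = 1/(6*sqrt(6467) - 1/157614) = 1/(-1/157614 + 6*sqrt(6467))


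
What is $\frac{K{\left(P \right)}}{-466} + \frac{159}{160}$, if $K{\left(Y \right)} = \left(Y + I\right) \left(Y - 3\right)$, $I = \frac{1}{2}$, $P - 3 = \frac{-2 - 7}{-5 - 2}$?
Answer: $\frac{1791183}{1826720} \approx 0.98055$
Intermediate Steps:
$P = \frac{30}{7}$ ($P = 3 + \frac{-2 - 7}{-5 - 2} = 3 - \frac{9}{-7} = 3 - - \frac{9}{7} = 3 + \frac{9}{7} = \frac{30}{7} \approx 4.2857$)
$I = \frac{1}{2} \approx 0.5$
$K{\left(Y \right)} = \left(\frac{1}{2} + Y\right) \left(-3 + Y\right)$ ($K{\left(Y \right)} = \left(Y + \frac{1}{2}\right) \left(Y - 3\right) = \left(\frac{1}{2} + Y\right) \left(-3 + Y\right)$)
$\frac{K{\left(P \right)}}{-466} + \frac{159}{160} = \frac{- \frac{3}{2} + \left(\frac{30}{7}\right)^{2} - \frac{75}{7}}{-466} + \frac{159}{160} = \left(- \frac{3}{2} + \frac{900}{49} - \frac{75}{7}\right) \left(- \frac{1}{466}\right) + 159 \cdot \frac{1}{160} = \frac{603}{98} \left(- \frac{1}{466}\right) + \frac{159}{160} = - \frac{603}{45668} + \frac{159}{160} = \frac{1791183}{1826720}$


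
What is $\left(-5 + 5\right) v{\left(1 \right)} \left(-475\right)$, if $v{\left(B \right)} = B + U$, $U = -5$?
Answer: $0$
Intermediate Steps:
$v{\left(B \right)} = -5 + B$ ($v{\left(B \right)} = B - 5 = -5 + B$)
$\left(-5 + 5\right) v{\left(1 \right)} \left(-475\right) = \left(-5 + 5\right) \left(-5 + 1\right) \left(-475\right) = 0 \left(-4\right) \left(-475\right) = 0 \left(-475\right) = 0$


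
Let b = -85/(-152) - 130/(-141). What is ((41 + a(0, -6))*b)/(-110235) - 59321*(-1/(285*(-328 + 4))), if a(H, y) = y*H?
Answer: -41014444441/63789026040 ≈ -0.64297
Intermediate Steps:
b = 31745/21432 (b = -85*(-1/152) - 130*(-1/141) = 85/152 + 130/141 = 31745/21432 ≈ 1.4812)
a(H, y) = H*y
((41 + a(0, -6))*b)/(-110235) - 59321*(-1/(285*(-328 + 4))) = ((41 + 0*(-6))*(31745/21432))/(-110235) - 59321*(-1/(285*(-328 + 4))) = ((41 + 0)*(31745/21432))*(-1/110235) - 59321/((-324*(-285))) = (41*(31745/21432))*(-1/110235) - 59321/92340 = (1301545/21432)*(-1/110235) - 59321*1/92340 = -260309/472511304 - 59321/92340 = -41014444441/63789026040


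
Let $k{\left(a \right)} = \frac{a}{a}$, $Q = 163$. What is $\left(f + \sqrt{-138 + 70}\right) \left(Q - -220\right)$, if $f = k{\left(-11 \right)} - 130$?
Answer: $-49407 + 766 i \sqrt{17} \approx -49407.0 + 3158.3 i$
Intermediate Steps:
$k{\left(a \right)} = 1$
$f = -129$ ($f = 1 - 130 = -129$)
$\left(f + \sqrt{-138 + 70}\right) \left(Q - -220\right) = \left(-129 + \sqrt{-138 + 70}\right) \left(163 - -220\right) = \left(-129 + \sqrt{-68}\right) \left(163 + 220\right) = \left(-129 + 2 i \sqrt{17}\right) 383 = -49407 + 766 i \sqrt{17}$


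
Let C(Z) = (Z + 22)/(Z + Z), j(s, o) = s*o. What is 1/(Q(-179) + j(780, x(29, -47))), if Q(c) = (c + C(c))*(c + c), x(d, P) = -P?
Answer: 1/100585 ≈ 9.9418e-6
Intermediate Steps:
j(s, o) = o*s
C(Z) = (22 + Z)/(2*Z) (C(Z) = (22 + Z)/((2*Z)) = (22 + Z)*(1/(2*Z)) = (22 + Z)/(2*Z))
Q(c) = 2*c*(c + (22 + c)/(2*c)) (Q(c) = (c + (22 + c)/(2*c))*(c + c) = (c + (22 + c)/(2*c))*(2*c) = 2*c*(c + (22 + c)/(2*c)))
1/(Q(-179) + j(780, x(29, -47))) = 1/((22 - 179 + 2*(-179)²) - 1*(-47)*780) = 1/((22 - 179 + 2*32041) + 47*780) = 1/((22 - 179 + 64082) + 36660) = 1/(63925 + 36660) = 1/100585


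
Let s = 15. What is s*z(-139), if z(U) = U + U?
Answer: -4170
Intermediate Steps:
z(U) = 2*U
s*z(-139) = 15*(2*(-139)) = 15*(-278) = -4170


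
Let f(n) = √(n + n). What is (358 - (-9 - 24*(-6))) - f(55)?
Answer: 223 - √110 ≈ 212.51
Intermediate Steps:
f(n) = √2*√n (f(n) = √(2*n) = √2*√n)
(358 - (-9 - 24*(-6))) - f(55) = (358 - (-9 - 24*(-6))) - √2*√55 = (358 - (-9 + 144)) - √110 = (358 - 1*135) - √110 = (358 - 135) - √110 = 223 - √110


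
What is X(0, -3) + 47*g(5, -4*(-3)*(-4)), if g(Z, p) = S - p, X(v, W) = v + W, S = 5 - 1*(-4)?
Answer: 2676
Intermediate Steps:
S = 9 (S = 5 + 4 = 9)
X(v, W) = W + v
g(Z, p) = 9 - p
X(0, -3) + 47*g(5, -4*(-3)*(-4)) = (-3 + 0) + 47*(9 - (-4*(-3))*(-4)) = -3 + 47*(9 - 12*(-4)) = -3 + 47*(9 - 1*(-48)) = -3 + 47*(9 + 48) = -3 + 47*57 = -3 + 2679 = 2676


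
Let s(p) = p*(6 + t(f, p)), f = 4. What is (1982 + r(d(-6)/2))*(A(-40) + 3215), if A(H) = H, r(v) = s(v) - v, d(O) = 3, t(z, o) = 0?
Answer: 12633325/2 ≈ 6.3167e+6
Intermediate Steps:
s(p) = 6*p (s(p) = p*(6 + 0) = p*6 = 6*p)
r(v) = 5*v (r(v) = 6*v - v = 5*v)
(1982 + r(d(-6)/2))*(A(-40) + 3215) = (1982 + 5*(3/2))*(-40 + 3215) = (1982 + 5*(3*(½)))*3175 = (1982 + 5*(3/2))*3175 = (1982 + 15/2)*3175 = (3979/2)*3175 = 12633325/2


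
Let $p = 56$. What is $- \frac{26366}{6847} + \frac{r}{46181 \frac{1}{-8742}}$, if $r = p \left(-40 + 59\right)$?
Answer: $- \frac{64904896582}{316201307} \approx -205.26$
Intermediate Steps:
$r = 1064$ ($r = 56 \left(-40 + 59\right) = 56 \cdot 19 = 1064$)
$- \frac{26366}{6847} + \frac{r}{46181 \frac{1}{-8742}} = - \frac{26366}{6847} + \frac{1064}{46181 \frac{1}{-8742}} = \left(-26366\right) \frac{1}{6847} + \frac{1064}{46181 \left(- \frac{1}{8742}\right)} = - \frac{26366}{6847} + \frac{1064}{- \frac{46181}{8742}} = - \frac{26366}{6847} + 1064 \left(- \frac{8742}{46181}\right) = - \frac{26366}{6847} - \frac{9301488}{46181} = - \frac{64904896582}{316201307}$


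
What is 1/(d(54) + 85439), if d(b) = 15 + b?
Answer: 1/85508 ≈ 1.1695e-5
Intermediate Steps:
1/(d(54) + 85439) = 1/((15 + 54) + 85439) = 1/(69 + 85439) = 1/85508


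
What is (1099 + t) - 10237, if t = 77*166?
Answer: 3644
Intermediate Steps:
t = 12782
(1099 + t) - 10237 = (1099 + 12782) - 10237 = 13881 - 10237 = 3644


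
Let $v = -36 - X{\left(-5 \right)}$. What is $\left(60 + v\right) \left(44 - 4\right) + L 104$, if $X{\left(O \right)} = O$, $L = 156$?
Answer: $17384$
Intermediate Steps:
$v = -31$ ($v = -36 - -5 = -36 + 5 = -31$)
$\left(60 + v\right) \left(44 - 4\right) + L 104 = \left(60 - 31\right) \left(44 - 4\right) + 156 \cdot 104 = 29 \cdot 40 + 16224 = 1160 + 16224 = 17384$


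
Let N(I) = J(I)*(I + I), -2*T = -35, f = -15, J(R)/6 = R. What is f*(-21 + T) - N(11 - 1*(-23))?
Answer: -27639/2 ≈ -13820.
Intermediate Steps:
J(R) = 6*R
T = 35/2 (T = -1/2*(-35) = 35/2 ≈ 17.500)
N(I) = 12*I**2 (N(I) = (6*I)*(I + I) = (6*I)*(2*I) = 12*I**2)
f*(-21 + T) - N(11 - 1*(-23)) = -15*(-21 + 35/2) - 12*(11 - 1*(-23))**2 = -15*(-7/2) - 12*(11 + 23)**2 = 105/2 - 12*34**2 = 105/2 - 12*1156 = 105/2 - 1*13872 = 105/2 - 13872 = -27639/2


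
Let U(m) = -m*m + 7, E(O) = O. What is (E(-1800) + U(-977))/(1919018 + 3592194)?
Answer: -478161/2755606 ≈ -0.17352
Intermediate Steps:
U(m) = 7 - m² (U(m) = -m² + 7 = 7 - m²)
(E(-1800) + U(-977))/(1919018 + 3592194) = (-1800 + (7 - 1*(-977)²))/(1919018 + 3592194) = (-1800 + (7 - 1*954529))/5511212 = (-1800 + (7 - 954529))*(1/5511212) = (-1800 - 954522)*(1/5511212) = -956322*1/5511212 = -478161/2755606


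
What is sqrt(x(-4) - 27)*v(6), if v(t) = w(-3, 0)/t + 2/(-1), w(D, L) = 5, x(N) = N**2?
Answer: -7*I*sqrt(11)/6 ≈ -3.8694*I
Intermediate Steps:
v(t) = -2 + 5/t (v(t) = 5/t + 2/(-1) = 5/t + 2*(-1) = 5/t - 2 = -2 + 5/t)
sqrt(x(-4) - 27)*v(6) = sqrt((-4)**2 - 27)*(-2 + 5/6) = sqrt(16 - 27)*(-2 + 5*(1/6)) = sqrt(-11)*(-2 + 5/6) = (I*sqrt(11))*(-7/6) = -7*I*sqrt(11)/6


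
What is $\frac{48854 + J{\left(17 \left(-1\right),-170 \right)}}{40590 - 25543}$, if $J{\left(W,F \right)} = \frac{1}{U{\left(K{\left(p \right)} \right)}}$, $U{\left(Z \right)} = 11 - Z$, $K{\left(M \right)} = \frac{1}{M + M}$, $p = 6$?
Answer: $\frac{6399886}{1971157} \approx 3.2468$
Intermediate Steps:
$K{\left(M \right)} = \frac{1}{2 M}$
$J{\left(W,F \right)} = \frac{12}{131}$ ($J{\left(W,F \right)} = \frac{1}{11 - \frac{1}{2 \cdot 6}} = \frac{1}{11 - \frac{1}{2} \cdot \frac{1}{6}} = \frac{1}{11 - \frac{1}{12}} = \frac{1}{\frac{131}{12}} = \frac{12}{131}$)
$\frac{48854 + J{\left(17 \left(-1\right),-170 \right)}}{40590 - 25543} = \frac{48854 + \frac{12}{131}}{40590 - 25543} = \frac{6399886}{131 \cdot 15047} = \frac{6399886}{131} \cdot \frac{1}{15047} = \frac{6399886}{1971157}$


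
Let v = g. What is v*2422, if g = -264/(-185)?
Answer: 639408/185 ≈ 3456.3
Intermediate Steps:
g = 264/185 (g = -264*(-1/185) = 264/185 ≈ 1.4270)
v = 264/185 ≈ 1.4270
v*2422 = (264/185)*2422 = 639408/185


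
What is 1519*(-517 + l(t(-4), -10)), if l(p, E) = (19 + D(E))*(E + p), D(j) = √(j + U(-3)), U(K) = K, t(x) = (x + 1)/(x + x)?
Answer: -8504881/8 - 116963*I*√13/8 ≈ -1.0631e+6 - 52715.0*I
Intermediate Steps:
t(x) = (1 + x)/(2*x) (t(x) = (1 + x)/((2*x)) = (1 + x)*(1/(2*x)) = (1 + x)/(2*x))
D(j) = √(-3 + j) (D(j) = √(j - 3) = √(-3 + j))
l(p, E) = (19 + √(-3 + E))*(E + p)
1519*(-517 + l(t(-4), -10)) = 1519*(-517 + (19*(-10) + 19*((½)*(1 - 4)/(-4)) - 10*√(-3 - 10) + ((½)*(1 - 4)/(-4))*√(-3 - 10))) = 1519*(-517 + (-190 + 19*((½)*(-¼)*(-3)) - 10*I*√13 + ((½)*(-¼)*(-3))*√(-13))) = 1519*(-517 + (-190 + 19*(3/8) - 10*I*√13 + 3*(I*√13)/8)) = 1519*(-517 + (-190 + 57/8 - 10*I*√13 + 3*I*√13/8)) = 1519*(-517 + (-1463/8 - 77*I*√13/8)) = 1519*(-5599/8 - 77*I*√13/8) = -8504881/8 - 116963*I*√13/8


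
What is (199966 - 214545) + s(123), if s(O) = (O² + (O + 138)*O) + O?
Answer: 32776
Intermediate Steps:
s(O) = O + O² + O*(138 + O) (s(O) = (O² + (138 + O)*O) + O = (O² + O*(138 + O)) + O = O + O² + O*(138 + O))
(199966 - 214545) + s(123) = (199966 - 214545) + 123*(139 + 2*123) = -14579 + 123*(139 + 246) = -14579 + 123*385 = -14579 + 47355 = 32776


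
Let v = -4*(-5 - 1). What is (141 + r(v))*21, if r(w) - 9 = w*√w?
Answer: 3150 + 1008*√6 ≈ 5619.1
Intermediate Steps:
v = 24 (v = -4*(-6) = 24)
r(w) = 9 + w^(3/2) (r(w) = 9 + w*√w = 9 + w^(3/2))
(141 + r(v))*21 = (141 + (9 + 24^(3/2)))*21 = (141 + (9 + 48*√6))*21 = (150 + 48*√6)*21 = 3150 + 1008*√6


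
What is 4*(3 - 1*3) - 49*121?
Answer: -5929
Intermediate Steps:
4*(3 - 1*3) - 49*121 = 4*(3 - 3) - 5929 = 4*0 - 5929 = 0 - 5929 = -5929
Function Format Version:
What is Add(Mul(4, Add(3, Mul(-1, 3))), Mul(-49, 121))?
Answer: -5929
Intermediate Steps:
Add(Mul(4, Add(3, Mul(-1, 3))), Mul(-49, 121)) = Add(Mul(4, Add(3, -3)), -5929) = Add(Mul(4, 0), -5929) = Add(0, -5929) = -5929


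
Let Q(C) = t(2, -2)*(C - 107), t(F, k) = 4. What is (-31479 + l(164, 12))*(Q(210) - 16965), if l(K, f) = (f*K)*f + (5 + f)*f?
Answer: 126779427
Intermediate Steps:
l(K, f) = K*f**2 + f*(5 + f) (l(K, f) = (K*f)*f + f*(5 + f) = K*f**2 + f*(5 + f))
Q(C) = -428 + 4*C (Q(C) = 4*(C - 107) = 4*(-107 + C) = -428 + 4*C)
(-31479 + l(164, 12))*(Q(210) - 16965) = (-31479 + 12*(5 + 12 + 164*12))*((-428 + 4*210) - 16965) = (-31479 + 12*(5 + 12 + 1968))*((-428 + 840) - 16965) = (-31479 + 12*1985)*(412 - 16965) = (-31479 + 23820)*(-16553) = -7659*(-16553) = 126779427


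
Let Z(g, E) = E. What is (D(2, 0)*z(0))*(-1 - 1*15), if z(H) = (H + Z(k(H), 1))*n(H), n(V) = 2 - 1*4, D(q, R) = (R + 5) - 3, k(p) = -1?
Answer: 64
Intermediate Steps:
D(q, R) = 2 + R (D(q, R) = (5 + R) - 3 = 2 + R)
n(V) = -2 (n(V) = 2 - 4 = -2)
z(H) = -2 - 2*H (z(H) = (H + 1)*(-2) = (1 + H)*(-2) = -2 - 2*H)
(D(2, 0)*z(0))*(-1 - 1*15) = ((2 + 0)*(-2 - 2*0))*(-1 - 1*15) = (2*(-2 + 0))*(-1 - 15) = (2*(-2))*(-16) = -4*(-16) = 64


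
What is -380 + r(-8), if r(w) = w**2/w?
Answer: -388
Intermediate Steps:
r(w) = w
-380 + r(-8) = -380 - 8 = -388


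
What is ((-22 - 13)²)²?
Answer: 1500625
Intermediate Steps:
((-22 - 13)²)² = ((-35)²)² = 1225² = 1500625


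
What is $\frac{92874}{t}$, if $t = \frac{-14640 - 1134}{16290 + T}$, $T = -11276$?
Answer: $- \frac{77611706}{2629} \approx -29521.0$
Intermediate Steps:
$t = - \frac{7887}{2507}$ ($t = \frac{-14640 - 1134}{16290 - 11276} = - \frac{15774}{5014} = \left(-15774\right) \frac{1}{5014} = - \frac{7887}{2507} \approx -3.146$)
$\frac{92874}{t} = \frac{92874}{- \frac{7887}{2507}} = 92874 \left(- \frac{2507}{7887}\right) = - \frac{77611706}{2629}$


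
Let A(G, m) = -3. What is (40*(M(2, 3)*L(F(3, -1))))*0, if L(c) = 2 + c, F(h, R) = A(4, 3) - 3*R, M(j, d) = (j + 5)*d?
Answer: 0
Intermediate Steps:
M(j, d) = d*(5 + j) (M(j, d) = (5 + j)*d = d*(5 + j))
F(h, R) = -3 - 3*R
(40*(M(2, 3)*L(F(3, -1))))*0 = (40*((3*(5 + 2))*(2 + (-3 - 3*(-1)))))*0 = (40*((3*7)*(2 + (-3 + 3))))*0 = (40*(21*(2 + 0)))*0 = (40*(21*2))*0 = (40*42)*0 = 1680*0 = 0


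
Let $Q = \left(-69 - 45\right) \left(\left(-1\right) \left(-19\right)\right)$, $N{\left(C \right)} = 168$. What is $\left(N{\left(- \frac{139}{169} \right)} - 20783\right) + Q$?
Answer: $-22781$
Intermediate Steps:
$Q = -2166$ ($Q = \left(-114\right) 19 = -2166$)
$\left(N{\left(- \frac{139}{169} \right)} - 20783\right) + Q = \left(168 - 20783\right) - 2166 = -20615 - 2166 = -22781$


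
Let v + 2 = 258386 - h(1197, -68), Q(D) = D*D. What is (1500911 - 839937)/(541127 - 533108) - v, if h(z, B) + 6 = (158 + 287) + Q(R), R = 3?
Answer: -2067727810/8019 ≈ -2.5785e+5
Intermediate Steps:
Q(D) = D**2
h(z, B) = 448 (h(z, B) = -6 + ((158 + 287) + 3**2) = -6 + (445 + 9) = -6 + 454 = 448)
v = 257936 (v = -2 + (258386 - 1*448) = -2 + (258386 - 448) = -2 + 257938 = 257936)
(1500911 - 839937)/(541127 - 533108) - v = (1500911 - 839937)/(541127 - 533108) - 1*257936 = 660974/8019 - 257936 = -2067727810/8019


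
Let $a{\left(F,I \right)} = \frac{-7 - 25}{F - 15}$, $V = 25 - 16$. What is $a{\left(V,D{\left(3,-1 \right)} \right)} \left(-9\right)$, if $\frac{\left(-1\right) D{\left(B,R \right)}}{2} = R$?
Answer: $-48$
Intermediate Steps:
$D{\left(B,R \right)} = - 2 R$
$V = 9$
$a{\left(F,I \right)} = - \frac{32}{-15 + F}$
$a{\left(V,D{\left(3,-1 \right)} \right)} \left(-9\right) = - \frac{32}{-15 + 9} \left(-9\right) = - \frac{32}{-6} \left(-9\right) = \left(-32\right) \left(- \frac{1}{6}\right) \left(-9\right) = \frac{16}{3} \left(-9\right) = -48$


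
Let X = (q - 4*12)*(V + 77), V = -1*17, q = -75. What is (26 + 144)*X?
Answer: -1254600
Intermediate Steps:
V = -17
X = -7380 (X = (-75 - 4*12)*(-17 + 77) = (-75 - 48)*60 = -123*60 = -7380)
(26 + 144)*X = (26 + 144)*(-7380) = 170*(-7380) = -1254600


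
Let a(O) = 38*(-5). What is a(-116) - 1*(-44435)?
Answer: 44245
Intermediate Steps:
a(O) = -190
a(-116) - 1*(-44435) = -190 - 1*(-44435) = -190 + 44435 = 44245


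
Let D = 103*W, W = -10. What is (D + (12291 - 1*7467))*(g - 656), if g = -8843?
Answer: -36039206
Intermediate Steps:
W = -10 (W = -1*10 = -10)
D = -1030 (D = 103*(-10) = -1030)
(D + (12291 - 1*7467))*(g - 656) = (-1030 + (12291 - 1*7467))*(-8843 - 656) = (-1030 + (12291 - 7467))*(-9499) = (-1030 + 4824)*(-9499) = 3794*(-9499) = -36039206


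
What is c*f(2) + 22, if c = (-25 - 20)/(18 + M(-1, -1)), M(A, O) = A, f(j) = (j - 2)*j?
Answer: 22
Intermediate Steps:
f(j) = j*(-2 + j) (f(j) = (-2 + j)*j = j*(-2 + j))
c = -45/17 (c = (-25 - 20)/(18 - 1) = -45/17 ≈ -2.6471)
c*f(2) + 22 = -90*(-2 + 2)/17 + 22 = -90*0/17 + 22 = -45/17*0 + 22 = 0 + 22 = 22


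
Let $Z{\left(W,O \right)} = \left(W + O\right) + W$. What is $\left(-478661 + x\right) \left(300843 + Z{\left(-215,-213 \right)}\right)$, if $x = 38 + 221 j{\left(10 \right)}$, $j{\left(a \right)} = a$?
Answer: $-143019182600$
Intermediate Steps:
$Z{\left(W,O \right)} = O + 2 W$ ($Z{\left(W,O \right)} = \left(O + W\right) + W = O + 2 W$)
$x = 2248$ ($x = 38 + 221 \cdot 10 = 38 + 2210 = 2248$)
$\left(-478661 + x\right) \left(300843 + Z{\left(-215,-213 \right)}\right) = \left(-478661 + 2248\right) \left(300843 + \left(-213 + 2 \left(-215\right)\right)\right) = - 476413 \left(300843 - 643\right) = \left(-476413\right) 300200 = -143019182600$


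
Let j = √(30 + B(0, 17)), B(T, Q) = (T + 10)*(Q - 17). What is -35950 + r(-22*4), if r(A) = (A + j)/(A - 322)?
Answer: -7369706/205 - √30/410 ≈ -35950.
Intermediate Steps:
B(T, Q) = (-17 + Q)*(10 + T) (B(T, Q) = (10 + T)*(-17 + Q) = (-17 + Q)*(10 + T))
j = √30 (j = √(30 + (-170 - 17*0 + 10*17 + 17*0)) = √(30 + (-170 + 0 + 170 + 0)) = √(30 + 0) = √30 ≈ 5.4772)
r(A) = (A + √30)/(-322 + A) (r(A) = (A + √30)/(A - 322) = (A + √30)/(-322 + A))
-35950 + r(-22*4) = -35950 + (-22*4 + √30)/(-322 - 22*4) = -35950 + (-88 + √30)/(-322 - 88) = -35950 + (-88 + √30)/(-410) = -35950 - (-88 + √30)/410 = -35950 + (44/205 - √30/410) = -7369706/205 - √30/410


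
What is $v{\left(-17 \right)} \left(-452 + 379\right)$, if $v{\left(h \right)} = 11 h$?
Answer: $13651$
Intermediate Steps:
$v{\left(-17 \right)} \left(-452 + 379\right) = 11 \left(-17\right) \left(-452 + 379\right) = \left(-187\right) \left(-73\right) = 13651$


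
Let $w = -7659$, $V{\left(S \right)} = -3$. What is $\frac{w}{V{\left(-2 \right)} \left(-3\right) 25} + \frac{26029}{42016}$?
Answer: $- \frac{35104891}{1050400} \approx -33.42$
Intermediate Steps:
$\frac{w}{V{\left(-2 \right)} \left(-3\right) 25} + \frac{26029}{42016} = - \frac{7659}{\left(-3\right) \left(-3\right) 25} + \frac{26029}{42016} = - \frac{7659}{9 \cdot 25} + 26029 \cdot \frac{1}{42016} = - \frac{7659}{225} + \frac{26029}{42016} = \left(-7659\right) \frac{1}{225} + \frac{26029}{42016} = - \frac{851}{25} + \frac{26029}{42016} = - \frac{35104891}{1050400}$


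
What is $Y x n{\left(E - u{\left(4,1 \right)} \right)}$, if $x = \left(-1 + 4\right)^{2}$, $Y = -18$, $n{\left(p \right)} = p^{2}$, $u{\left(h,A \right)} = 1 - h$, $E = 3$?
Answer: $-5832$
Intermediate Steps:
$x = 9$ ($x = 3^{2} = 9$)
$Y x n{\left(E - u{\left(4,1 \right)} \right)} = \left(-18\right) 9 \left(3 - \left(1 - 4\right)\right)^{2} = - 162 \left(3 - \left(1 - 4\right)\right)^{2} = - 162 \left(3 - -3\right)^{2} = - 162 \left(3 + 3\right)^{2} = - 162 \cdot 6^{2} = \left(-162\right) 36 = -5832$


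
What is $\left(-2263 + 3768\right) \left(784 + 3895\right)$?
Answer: $7041895$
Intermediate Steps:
$\left(-2263 + 3768\right) \left(784 + 3895\right) = 1505 \cdot 4679 = 7041895$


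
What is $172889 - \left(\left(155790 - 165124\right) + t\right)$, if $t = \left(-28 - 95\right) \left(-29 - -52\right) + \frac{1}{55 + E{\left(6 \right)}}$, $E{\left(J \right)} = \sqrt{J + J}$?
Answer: $\frac{557561621}{3013} + \frac{2 \sqrt{3}}{3013} \approx 1.8505 \cdot 10^{5}$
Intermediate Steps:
$E{\left(J \right)} = \sqrt{2} \sqrt{J}$ ($E{\left(J \right)} = \sqrt{2 J} = \sqrt{2} \sqrt{J}$)
$t = -2829 + \frac{1}{55 + 2 \sqrt{3}}$ ($t = \left(-28 - 95\right) \left(-29 - -52\right) + \frac{1}{55 + \sqrt{2} \sqrt{6}} = - 123 \left(-29 + 52\right) + \frac{1}{55 + 2 \sqrt{3}} = \left(-123\right) 23 + \frac{1}{55 + 2 \sqrt{3}} = -2829 + \frac{1}{55 + 2 \sqrt{3}} \approx -2829.0$)
$172889 - \left(\left(155790 - 165124\right) + t\right) = 172889 - \left(\left(155790 - 165124\right) - \left(\frac{8523722}{3013} + \frac{2 \sqrt{3}}{3013}\right)\right) = 172889 - \left(-9334 - \left(\frac{8523722}{3013} + \frac{2 \sqrt{3}}{3013}\right)\right) = 172889 - \left(- \frac{36647064}{3013} - \frac{2 \sqrt{3}}{3013}\right) = 172889 + \left(\frac{36647064}{3013} + \frac{2 \sqrt{3}}{3013}\right) = \frac{557561621}{3013} + \frac{2 \sqrt{3}}{3013}$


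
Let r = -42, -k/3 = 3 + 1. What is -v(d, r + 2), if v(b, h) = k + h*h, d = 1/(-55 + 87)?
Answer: -1588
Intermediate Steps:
k = -12 (k = -3*(3 + 1) = -3*4 = -12)
d = 1/32 ≈ 0.031250
v(b, h) = -12 + h² (v(b, h) = -12 + h*h = -12 + h²)
-v(d, r + 2) = -(-12 + (-42 + 2)²) = -(-12 + (-40)²) = -(-12 + 1600) = -1*1588 = -1588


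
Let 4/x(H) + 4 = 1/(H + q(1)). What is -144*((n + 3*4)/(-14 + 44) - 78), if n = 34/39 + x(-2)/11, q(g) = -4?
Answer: 199675088/17875 ≈ 11171.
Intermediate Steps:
x(H) = 4/(-4 + 1/(-4 + H)) (x(H) = 4/(-4 + 1/(H - 4)) = 4/(-4 + 1/(-4 + H)))
n = 8414/10725 (n = 34/39 + (4*(4 - 1*(-2))/(-17 + 4*(-2)))/11 = 34*(1/39) + (4*(4 + 2)/(-17 - 8))*(1/11) = 34/39 + (4*6/(-25))*(1/11) = 34/39 + (4*(-1/25)*6)*(1/11) = 34/39 - 24/25*1/11 = 34/39 - 24/275 = 8414/10725 ≈ 0.78452)
-144*((n + 3*4)/(-14 + 44) - 78) = -144*((8414/10725 + 3*4)/(-14 + 44) - 78) = -144*((8414/10725 + 12)/30 - 78) = -144*((137114/10725)*(1/30) - 78) = -144*(68557/160875 - 78) = -144*(-12479693/160875) = 199675088/17875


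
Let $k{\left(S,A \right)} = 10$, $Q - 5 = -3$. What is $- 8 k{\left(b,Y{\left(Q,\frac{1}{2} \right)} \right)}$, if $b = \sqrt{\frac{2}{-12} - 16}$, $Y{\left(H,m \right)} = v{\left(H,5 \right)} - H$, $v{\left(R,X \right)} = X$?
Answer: $-80$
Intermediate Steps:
$Q = 2$ ($Q = 5 - 3 = 2$)
$Y{\left(H,m \right)} = 5 - H$
$b = \frac{i \sqrt{582}}{6}$ ($b = \sqrt{2 \left(- \frac{1}{12}\right) - 16} = \sqrt{- \frac{1}{6} - 16} = \sqrt{- \frac{97}{6}} = \frac{i \sqrt{582}}{6} \approx 4.0208 i$)
$- 8 k{\left(b,Y{\left(Q,\frac{1}{2} \right)} \right)} = \left(-8\right) 10 = -80$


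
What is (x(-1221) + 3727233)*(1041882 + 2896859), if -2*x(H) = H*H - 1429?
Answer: 11747401378507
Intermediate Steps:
x(H) = 1429/2 - H**2/2 (x(H) = -(H*H - 1429)/2 = -(H**2 - 1429)/2 = -(-1429 + H**2)/2 = 1429/2 - H**2/2)
(x(-1221) + 3727233)*(1041882 + 2896859) = ((1429/2 - 1/2*(-1221)**2) + 3727233)*(1041882 + 2896859) = ((1429/2 - 1/2*1490841) + 3727233)*3938741 = ((1429/2 - 1490841/2) + 3727233)*3938741 = (-744706 + 3727233)*3938741 = 2982527*3938741 = 11747401378507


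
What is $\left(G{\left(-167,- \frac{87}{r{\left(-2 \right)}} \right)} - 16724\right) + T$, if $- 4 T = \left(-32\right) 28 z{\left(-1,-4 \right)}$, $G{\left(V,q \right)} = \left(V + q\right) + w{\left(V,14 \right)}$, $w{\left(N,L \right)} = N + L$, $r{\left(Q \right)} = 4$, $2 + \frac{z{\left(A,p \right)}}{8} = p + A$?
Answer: $- \frac{118439}{4} \approx -29610.0$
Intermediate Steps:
$z{\left(A,p \right)} = -16 + 8 A + 8 p$ ($z{\left(A,p \right)} = -16 + 8 \left(p + A\right) = -16 + 8 \left(A + p\right) = -16 + \left(8 A + 8 p\right) = -16 + 8 A + 8 p$)
$w{\left(N,L \right)} = L + N$
$G{\left(V,q \right)} = 14 + q + 2 V$ ($G{\left(V,q \right)} = \left(V + q\right) + \left(14 + V\right) = 14 + q + 2 V$)
$T = -12544$ ($T = - \frac{\left(-32\right) 28 \left(-16 + 8 \left(-1\right) + 8 \left(-4\right)\right)}{4} = - \frac{\left(-896\right) \left(-16 - 8 - 32\right)}{4} = - \frac{\left(-896\right) \left(-56\right)}{4} = \left(- \frac{1}{4}\right) 50176 = -12544$)
$\left(G{\left(-167,- \frac{87}{r{\left(-2 \right)}} \right)} - 16724\right) + T = \left(\left(14 - \frac{87}{4} + 2 \left(-167\right)\right) - 16724\right) - 12544 = \left(\left(14 - \frac{87}{4} - 334\right) - 16724\right) - 12544 = \left(- \frac{1367}{4} - 16724\right) - 12544 = - \frac{68263}{4} - 12544 = - \frac{118439}{4}$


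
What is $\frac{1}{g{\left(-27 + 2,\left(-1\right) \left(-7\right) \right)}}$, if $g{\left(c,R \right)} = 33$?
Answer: $\frac{1}{33} \approx 0.030303$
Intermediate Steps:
$\frac{1}{g{\left(-27 + 2,\left(-1\right) \left(-7\right) \right)}} = \frac{1}{33}$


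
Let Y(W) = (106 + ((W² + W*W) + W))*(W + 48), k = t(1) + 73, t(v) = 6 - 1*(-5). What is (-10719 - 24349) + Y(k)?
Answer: 1852796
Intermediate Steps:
t(v) = 11 (t(v) = 6 + 5 = 11)
k = 84 (k = 11 + 73 = 84)
Y(W) = (48 + W)*(106 + W + 2*W²) (Y(W) = (106 + ((W² + W²) + W))*(48 + W) = (106 + (2*W² + W))*(48 + W) = (106 + (W + 2*W²))*(48 + W) = (106 + W + 2*W²)*(48 + W) = (48 + W)*(106 + W + 2*W²))
(-10719 - 24349) + Y(k) = (-10719 - 24349) + (5088 + 2*84³ + 97*84² + 154*84) = -35068 + (5088 + 2*592704 + 97*7056 + 12936) = -35068 + (5088 + 1185408 + 684432 + 12936) = -35068 + 1887864 = 1852796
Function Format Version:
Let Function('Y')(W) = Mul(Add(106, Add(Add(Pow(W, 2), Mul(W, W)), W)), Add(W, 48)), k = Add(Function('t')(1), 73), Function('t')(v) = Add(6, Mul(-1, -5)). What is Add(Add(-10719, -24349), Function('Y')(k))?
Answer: 1852796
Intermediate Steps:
Function('t')(v) = 11 (Function('t')(v) = Add(6, 5) = 11)
k = 84 (k = Add(11, 73) = 84)
Function('Y')(W) = Mul(Add(48, W), Add(106, W, Mul(2, Pow(W, 2)))) (Function('Y')(W) = Mul(Add(106, Add(Add(Pow(W, 2), Pow(W, 2)), W)), Add(48, W)) = Mul(Add(106, Add(Mul(2, Pow(W, 2)), W)), Add(48, W)) = Mul(Add(106, Add(W, Mul(2, Pow(W, 2)))), Add(48, W)) = Mul(Add(106, W, Mul(2, Pow(W, 2))), Add(48, W)) = Mul(Add(48, W), Add(106, W, Mul(2, Pow(W, 2)))))
Add(Add(-10719, -24349), Function('Y')(k)) = Add(Add(-10719, -24349), Add(5088, Mul(2, Pow(84, 3)), Mul(97, Pow(84, 2)), Mul(154, 84))) = Add(-35068, Add(5088, Mul(2, 592704), Mul(97, 7056), 12936)) = Add(-35068, Add(5088, 1185408, 684432, 12936)) = Add(-35068, 1887864) = 1852796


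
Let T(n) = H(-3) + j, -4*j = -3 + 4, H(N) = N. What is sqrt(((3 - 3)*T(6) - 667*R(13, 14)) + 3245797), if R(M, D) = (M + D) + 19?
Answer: 3*sqrt(357235) ≈ 1793.1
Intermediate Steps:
j = -1/4 (j = -(-3 + 4)/4 = -1/4*1 = -1/4 ≈ -0.25000)
R(M, D) = 19 + D + M (R(M, D) = (D + M) + 19 = 19 + D + M)
T(n) = -13/4 (T(n) = -3 - 1/4 = -13/4)
sqrt(((3 - 3)*T(6) - 667*R(13, 14)) + 3245797) = sqrt(((3 - 3)*(-13/4) - 667*(19 + 14 + 13)) + 3245797) = sqrt((0*(-13/4) - 667*46) + 3245797) = sqrt((0 - 30682) + 3245797) = sqrt(-30682 + 3245797) = sqrt(3215115) = 3*sqrt(357235)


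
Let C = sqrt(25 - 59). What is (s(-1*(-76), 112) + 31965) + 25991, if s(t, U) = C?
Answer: 57956 + I*sqrt(34) ≈ 57956.0 + 5.831*I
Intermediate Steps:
C = I*sqrt(34) (C = sqrt(-34) = I*sqrt(34) ≈ 5.8309*I)
s(t, U) = I*sqrt(34)
(s(-1*(-76), 112) + 31965) + 25991 = (I*sqrt(34) + 31965) + 25991 = (31965 + I*sqrt(34)) + 25991 = 57956 + I*sqrt(34)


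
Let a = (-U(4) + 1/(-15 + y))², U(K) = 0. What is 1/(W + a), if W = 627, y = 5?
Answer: 100/62701 ≈ 0.0015949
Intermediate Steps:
a = 1/100 (a = (-1*0 + 1/(-15 + 5))² = (0 + 1/(-10))² = (0 - ⅒)² = (-⅒)² = 1/100 ≈ 0.010000)
1/(W + a) = 1/(627 + 1/100) = 1/(62701/100) = 100/62701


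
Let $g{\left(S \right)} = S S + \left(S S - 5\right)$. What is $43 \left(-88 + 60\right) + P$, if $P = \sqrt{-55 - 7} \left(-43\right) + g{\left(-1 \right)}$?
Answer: $-1207 - 43 i \sqrt{62} \approx -1207.0 - 338.58 i$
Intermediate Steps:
$g{\left(S \right)} = -5 + 2 S^{2}$ ($g{\left(S \right)} = S^{2} + \left(S^{2} - 5\right) = S^{2} + \left(-5 + S^{2}\right) = -5 + 2 S^{2}$)
$P = -3 - 43 i \sqrt{62}$ ($P = \sqrt{-55 - 7} \left(-43\right) - \left(5 - 2 \left(-1\right)^{2}\right) = \sqrt{-62} \left(-43\right) + \left(-5 + 2 \cdot 1\right) = i \sqrt{62} \left(-43\right) + \left(-5 + 2\right) = - 43 i \sqrt{62} - 3 = -3 - 43 i \sqrt{62} \approx -3.0 - 338.58 i$)
$43 \left(-88 + 60\right) + P = 43 \left(-88 + 60\right) - \left(3 + 43 i \sqrt{62}\right) = 43 \left(-28\right) - \left(3 + 43 i \sqrt{62}\right) = -1204 - \left(3 + 43 i \sqrt{62}\right) = -1207 - 43 i \sqrt{62}$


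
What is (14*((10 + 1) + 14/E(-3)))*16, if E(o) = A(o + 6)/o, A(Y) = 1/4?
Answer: -35168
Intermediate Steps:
A(Y) = ¼
E(o) = 1/(4*o)
(14*((10 + 1) + 14/E(-3)))*16 = (14*((10 + 1) + 14/(((¼)/(-3)))))*16 = (14*(11 + 14/(((¼)*(-⅓)))))*16 = (14*(11 + 14/(-1/12)))*16 = (14*(11 + 14*(-12)))*16 = (14*(11 - 168))*16 = (14*(-157))*16 = -2198*16 = -35168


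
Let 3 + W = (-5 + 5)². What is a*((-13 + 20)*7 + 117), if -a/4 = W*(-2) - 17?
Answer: 7304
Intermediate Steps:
W = -3 (W = -3 + (-5 + 5)² = -3 + 0² = -3 + 0 = -3)
a = 44 (a = -4*(-3*(-2) - 17) = -4*(6 - 17) = -4*(-11) = 44)
a*((-13 + 20)*7 + 117) = 44*((-13 + 20)*7 + 117) = 44*(7*7 + 117) = 44*(49 + 117) = 44*166 = 7304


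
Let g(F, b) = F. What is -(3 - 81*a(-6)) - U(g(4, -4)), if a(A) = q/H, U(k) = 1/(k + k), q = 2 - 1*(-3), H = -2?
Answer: -1645/8 ≈ -205.63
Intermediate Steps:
q = 5 (q = 2 + 3 = 5)
U(k) = 1/(2*k)
a(A) = -5/2 (a(A) = 5/(-2) = 5*(-½) = -5/2)
-(3 - 81*a(-6)) - U(g(4, -4)) = -(3 - 81*(-5/2)) - 1/(2*4) = -(3 + 405/2) - 1/(2*4) = -1*411/2 - 1*⅛ = -411/2 - ⅛ = -1645/8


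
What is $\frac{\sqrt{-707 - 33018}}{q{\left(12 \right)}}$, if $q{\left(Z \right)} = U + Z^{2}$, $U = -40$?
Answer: $\frac{5 i \sqrt{1349}}{104} \approx 1.7658 i$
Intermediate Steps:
$q{\left(Z \right)} = -40 + Z^{2}$
$\frac{\sqrt{-707 - 33018}}{q{\left(12 \right)}} = \frac{\sqrt{-707 - 33018}}{-40 + 12^{2}} = \frac{\sqrt{-33725}}{-40 + 144} = \frac{5 i \sqrt{1349}}{104}$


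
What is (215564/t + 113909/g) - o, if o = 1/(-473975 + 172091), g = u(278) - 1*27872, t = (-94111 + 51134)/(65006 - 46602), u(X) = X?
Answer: -500747395715001425/5424340164012 ≈ -92315.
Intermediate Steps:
t = -42977/18404 ≈ -2.3352
g = -27594 (g = 278 - 1*27872 = 278 - 27872 = -27594)
o = -1/301884 (o = 1/(-301884) = -1/301884 ≈ -3.3125e-6)
(215564/t + 113909/g) - o = (215564/(-42977/18404) + 113909/(-27594)) - 1*(-1/301884) = (215564*(-18404/42977) + 113909*(-1/27594)) + 1/301884 = (-3967239856/42977 - 113909/27594) + 1/301884 = -109476912053557/1185907338 + 1/301884 = -500747395715001425/5424340164012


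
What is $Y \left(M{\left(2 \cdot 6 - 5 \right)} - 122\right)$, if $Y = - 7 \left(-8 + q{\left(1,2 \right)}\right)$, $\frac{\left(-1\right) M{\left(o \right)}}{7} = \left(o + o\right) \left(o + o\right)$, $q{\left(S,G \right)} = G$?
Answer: $-62748$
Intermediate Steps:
$M{\left(o \right)} = - 28 o^{2}$ ($M{\left(o \right)} = - 7 \left(o + o\right) \left(o + o\right) = - 7 \cdot 2 o 2 o = - 7 \cdot 4 o^{2} = - 28 o^{2}$)
$Y = 42$ ($Y = - 7 \left(-8 + 2\right) = \left(-7\right) \left(-6\right) = 42$)
$Y \left(M{\left(2 \cdot 6 - 5 \right)} - 122\right) = 42 \left(- 28 \left(2 \cdot 6 - 5\right)^{2} - 122\right) = 42 \left(- 28 \left(12 - 5\right)^{2} - 122\right) = 42 \left(- 28 \cdot 7^{2} - 122\right) = 42 \left(\left(-28\right) 49 - 122\right) = 42 \left(-1372 - 122\right) = 42 \left(-1494\right) = -62748$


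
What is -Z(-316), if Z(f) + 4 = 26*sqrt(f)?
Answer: 4 - 52*I*sqrt(79) ≈ 4.0 - 462.19*I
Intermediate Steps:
Z(f) = -4 + 26*sqrt(f)
-Z(-316) = -(-4 + 26*sqrt(-316)) = -(-4 + 26*(2*I*sqrt(79))) = -(-4 + 52*I*sqrt(79)) = 4 - 52*I*sqrt(79)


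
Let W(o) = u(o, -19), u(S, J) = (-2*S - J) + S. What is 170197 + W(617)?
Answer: 169599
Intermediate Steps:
u(S, J) = -J - S (u(S, J) = (-J - 2*S) + S = -J - S)
W(o) = 19 - o (W(o) = -1*(-19) - o = 19 - o)
170197 + W(617) = 170197 + (19 - 1*617) = 170197 + (19 - 617) = 170197 - 598 = 169599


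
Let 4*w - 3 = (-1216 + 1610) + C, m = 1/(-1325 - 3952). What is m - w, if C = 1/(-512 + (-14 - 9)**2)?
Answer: -17809909/179418 ≈ -99.265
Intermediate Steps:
m = -1/5277 (m = 1/(-5277) = -1/5277 ≈ -0.00018950)
C = 1/17 (C = 1/(-512 + (-23)**2) = 1/(-512 + 529) = 1/17 ≈ 0.058824)
w = 3375/34 (w = 3/4 + ((-1216 + 1610) + 1/17)/4 = 3/4 + (394 + 1/17)/4 = 3/4 + (1/4)*(6699/17) = 3/4 + 6699/68 = 3375/34 ≈ 99.265)
m - w = -1/5277 - 1*3375/34 = -1/5277 - 3375/34 = -17809909/179418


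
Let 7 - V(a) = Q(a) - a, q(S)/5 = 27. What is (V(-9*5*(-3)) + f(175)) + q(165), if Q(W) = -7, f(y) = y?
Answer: 459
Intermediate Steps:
q(S) = 135 (q(S) = 5*27 = 135)
V(a) = 14 + a (V(a) = 7 - (-7 - a) = 7 + (7 + a) = 14 + a)
(V(-9*5*(-3)) + f(175)) + q(165) = ((14 - 9*5*(-3)) + 175) + 135 = ((14 - 3*15*(-3)) + 175) + 135 = ((14 - 45*(-3)) + 175) + 135 = ((14 + 135) + 175) + 135 = (149 + 175) + 135 = 324 + 135 = 459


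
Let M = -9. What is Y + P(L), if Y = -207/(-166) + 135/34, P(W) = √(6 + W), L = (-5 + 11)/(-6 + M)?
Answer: 7362/1411 + 2*√35/5 ≈ 7.5840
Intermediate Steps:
L = -⅖ (L = (-5 + 11)/(-6 - 9) = 6/(-15) = 6*(-1/15) = -⅖ ≈ -0.40000)
Y = 7362/1411 (Y = -207*(-1/166) + 135*(1/34) = 207/166 + 135/34 = 7362/1411 ≈ 5.2176)
Y + P(L) = 7362/1411 + √(6 - ⅖) = 7362/1411 + √(28/5) = 7362/1411 + 2*√35/5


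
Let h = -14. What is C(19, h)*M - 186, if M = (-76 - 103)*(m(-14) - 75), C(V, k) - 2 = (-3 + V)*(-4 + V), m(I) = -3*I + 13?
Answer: 866174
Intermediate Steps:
m(I) = 13 - 3*I
C(V, k) = 2 + (-4 + V)*(-3 + V) (C(V, k) = 2 + (-3 + V)*(-4 + V) = 2 + (-4 + V)*(-3 + V))
M = 3580 (M = (-76 - 103)*((13 - 3*(-14)) - 75) = -179*((13 + 42) - 75) = -179*(55 - 75) = -179*(-20) = 3580)
C(19, h)*M - 186 = (14 + 19**2 - 7*19)*3580 - 186 = (14 + 361 - 133)*3580 - 186 = 242*3580 - 186 = 866360 - 186 = 866174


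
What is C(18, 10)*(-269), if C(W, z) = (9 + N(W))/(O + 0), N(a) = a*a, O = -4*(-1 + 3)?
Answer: 89577/8 ≈ 11197.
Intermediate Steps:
O = -8 (O = -4*2 = -8)
N(a) = a**2
C(W, z) = -9/8 - W**2/8 (C(W, z) = (9 + W**2)/(-8 + 0) = (9 + W**2)/(-8) = (9 + W**2)*(-1/8) = -9/8 - W**2/8)
C(18, 10)*(-269) = (-9/8 - 1/8*18**2)*(-269) = (-9/8 - 1/8*324)*(-269) = (-9/8 - 81/2)*(-269) = -333/8*(-269) = 89577/8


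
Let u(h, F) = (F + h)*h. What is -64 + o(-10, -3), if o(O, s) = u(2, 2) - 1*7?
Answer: -63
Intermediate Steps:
u(h, F) = h*(F + h)
o(O, s) = 1 (o(O, s) = 2*(2 + 2) - 1*7 = 2*4 - 7 = 8 - 7 = 1)
-64 + o(-10, -3) = -64 + 1 = -63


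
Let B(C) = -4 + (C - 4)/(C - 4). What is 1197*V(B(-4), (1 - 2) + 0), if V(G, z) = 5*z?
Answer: -5985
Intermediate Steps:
B(C) = -3 (B(C) = -4 + (-4 + C)/(-4 + C) = -4 + 1 = -3)
1197*V(B(-4), (1 - 2) + 0) = 1197*(5*((1 - 2) + 0)) = 1197*(5*(-1 + 0)) = 1197*(5*(-1)) = 1197*(-5) = -5985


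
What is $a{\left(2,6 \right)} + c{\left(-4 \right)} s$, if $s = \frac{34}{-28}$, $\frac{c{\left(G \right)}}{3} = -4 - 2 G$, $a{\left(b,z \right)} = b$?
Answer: $- \frac{88}{7} \approx -12.571$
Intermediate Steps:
$c{\left(G \right)} = -12 - 6 G$ ($c{\left(G \right)} = 3 \left(-4 - 2 G\right) = -12 - 6 G$)
$s = - \frac{17}{14}$ ($s = 34 \left(- \frac{1}{28}\right) = - \frac{17}{14} \approx -1.2143$)
$a{\left(2,6 \right)} + c{\left(-4 \right)} s = 2 + \left(-12 - -24\right) \left(- \frac{17}{14}\right) = 2 + \left(-12 + 24\right) \left(- \frac{17}{14}\right) = 2 + 12 \left(- \frac{17}{14}\right) = 2 - \frac{102}{7} = - \frac{88}{7}$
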